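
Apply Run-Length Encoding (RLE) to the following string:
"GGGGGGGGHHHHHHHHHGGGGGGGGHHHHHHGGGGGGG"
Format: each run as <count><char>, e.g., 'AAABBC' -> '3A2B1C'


Scanning runs left to right:
  i=0: run of 'G' x 8 -> '8G'
  i=8: run of 'H' x 9 -> '9H'
  i=17: run of 'G' x 8 -> '8G'
  i=25: run of 'H' x 6 -> '6H'
  i=31: run of 'G' x 7 -> '7G'

RLE = 8G9H8G6H7G


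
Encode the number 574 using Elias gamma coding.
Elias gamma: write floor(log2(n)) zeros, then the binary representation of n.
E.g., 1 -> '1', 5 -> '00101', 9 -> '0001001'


num_bits = floor(log2(574)) + 1 = 10
leading_zeros = num_bits - 1 = 9
binary(574) = 1000111110

Elias gamma(574) = '000000000' + '1000111110' = 0000000001000111110 (19 bits)


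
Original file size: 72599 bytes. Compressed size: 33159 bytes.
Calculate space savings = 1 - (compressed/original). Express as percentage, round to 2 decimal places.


ratio = compressed/original = 33159/72599 = 0.456742
savings = 1 - ratio = 1 - 0.456742 = 0.543258
as a percentage: 0.543258 * 100 = 54.33%

Space savings = 1 - 33159/72599 = 54.33%


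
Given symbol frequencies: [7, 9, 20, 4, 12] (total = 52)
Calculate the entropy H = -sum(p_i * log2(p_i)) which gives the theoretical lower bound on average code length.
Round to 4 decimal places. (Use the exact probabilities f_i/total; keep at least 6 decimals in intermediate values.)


Per-symbol terms -p_i * log2(p_i) with p_i = f_i/52:
  p = 7/52 = 0.134615: log2(p) = -2.893085, -p*log2(p) = 0.389454
  p = 9/52 = 0.173077: log2(p) = -2.530515, -p*log2(p) = 0.437974
  p = 20/52 = 0.384615: log2(p) = -1.378512, -p*log2(p) = 0.530197
  p = 4/52 = 0.076923: log2(p) = -3.700440, -p*log2(p) = 0.284649
  p = 12/52 = 0.230769: log2(p) = -2.115477, -p*log2(p) = 0.488187
H = 0.389454 + 0.437974 + 0.530197 + 0.284649 + 0.488187 = 2.130461

H = 2.1305 bits/symbol


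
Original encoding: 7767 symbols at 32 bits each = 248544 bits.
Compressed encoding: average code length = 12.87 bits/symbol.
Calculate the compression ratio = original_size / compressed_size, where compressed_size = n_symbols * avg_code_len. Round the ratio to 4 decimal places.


original_size = n_symbols * orig_bits = 7767 * 32 = 248544 bits
compressed_size = n_symbols * avg_code_len = 7767 * 12.87 = 99961.29 bits
ratio = original_size / compressed_size = 248544 / 99961.29 = 2.4864

Compression ratio = 2.4864


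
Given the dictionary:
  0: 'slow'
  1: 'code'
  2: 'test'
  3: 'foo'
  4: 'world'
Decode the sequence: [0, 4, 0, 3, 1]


Look up each index in the dictionary:
  0 -> 'slow'
  4 -> 'world'
  0 -> 'slow'
  3 -> 'foo'
  1 -> 'code'

Decoded: "slow world slow foo code"


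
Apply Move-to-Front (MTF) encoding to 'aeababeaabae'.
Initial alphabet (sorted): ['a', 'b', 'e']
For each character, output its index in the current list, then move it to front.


MTF encoding:
'a': index 0 in ['a', 'b', 'e'] -> ['a', 'b', 'e']
'e': index 2 in ['a', 'b', 'e'] -> ['e', 'a', 'b']
'a': index 1 in ['e', 'a', 'b'] -> ['a', 'e', 'b']
'b': index 2 in ['a', 'e', 'b'] -> ['b', 'a', 'e']
'a': index 1 in ['b', 'a', 'e'] -> ['a', 'b', 'e']
'b': index 1 in ['a', 'b', 'e'] -> ['b', 'a', 'e']
'e': index 2 in ['b', 'a', 'e'] -> ['e', 'b', 'a']
'a': index 2 in ['e', 'b', 'a'] -> ['a', 'e', 'b']
'a': index 0 in ['a', 'e', 'b'] -> ['a', 'e', 'b']
'b': index 2 in ['a', 'e', 'b'] -> ['b', 'a', 'e']
'a': index 1 in ['b', 'a', 'e'] -> ['a', 'b', 'e']
'e': index 2 in ['a', 'b', 'e'] -> ['e', 'a', 'b']


Output: [0, 2, 1, 2, 1, 1, 2, 2, 0, 2, 1, 2]


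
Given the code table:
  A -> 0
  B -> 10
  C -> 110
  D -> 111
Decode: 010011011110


Decoding:
0 -> A
10 -> B
0 -> A
110 -> C
111 -> D
10 -> B


Result: ABACDB


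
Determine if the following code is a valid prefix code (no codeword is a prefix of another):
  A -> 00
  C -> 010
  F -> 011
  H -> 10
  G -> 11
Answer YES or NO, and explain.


Checking each pair (does one codeword prefix another?):
  A='00' vs C='010': no prefix
  A='00' vs F='011': no prefix
  A='00' vs H='10': no prefix
  A='00' vs G='11': no prefix
  C='010' vs A='00': no prefix
  C='010' vs F='011': no prefix
  C='010' vs H='10': no prefix
  C='010' vs G='11': no prefix
  F='011' vs A='00': no prefix
  F='011' vs C='010': no prefix
  F='011' vs H='10': no prefix
  F='011' vs G='11': no prefix
  H='10' vs A='00': no prefix
  H='10' vs C='010': no prefix
  H='10' vs F='011': no prefix
  H='10' vs G='11': no prefix
  G='11' vs A='00': no prefix
  G='11' vs C='010': no prefix
  G='11' vs F='011': no prefix
  G='11' vs H='10': no prefix
No violation found over all pairs.

YES -- this is a valid prefix code. No codeword is a prefix of any other codeword.


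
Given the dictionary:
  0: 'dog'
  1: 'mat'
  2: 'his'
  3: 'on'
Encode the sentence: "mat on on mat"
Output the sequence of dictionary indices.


Look up each word in the dictionary:
  'mat' -> 1
  'on' -> 3
  'on' -> 3
  'mat' -> 1

Encoded: [1, 3, 3, 1]


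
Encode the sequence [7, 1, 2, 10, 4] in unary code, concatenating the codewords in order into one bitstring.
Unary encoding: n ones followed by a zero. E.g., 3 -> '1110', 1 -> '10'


Encode each number as n ones followed by a terminating 0:
  7 -> 11111110 (8 bits)
  1 -> 10 (2 bits)
  2 -> 110 (3 bits)
  10 -> 11111111110 (11 bits)
  4 -> 11110 (5 bits)
Total length = 8 + 2 + 3 + 11 + 5 = 29 bits.

Unary([7, 1, 2, 10, 4]) = 11111110101101111111111011110 (29 bits)


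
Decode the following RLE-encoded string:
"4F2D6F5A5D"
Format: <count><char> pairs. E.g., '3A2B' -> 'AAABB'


Expanding each <count><char> pair:
  4F -> 'FFFF'
  2D -> 'DD'
  6F -> 'FFFFFF'
  5A -> 'AAAAA'
  5D -> 'DDDDD'

Decoded = FFFFDDFFFFFFAAAAADDDDD


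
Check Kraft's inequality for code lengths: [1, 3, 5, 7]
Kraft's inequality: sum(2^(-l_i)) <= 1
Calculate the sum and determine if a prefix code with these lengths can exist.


Sum = 2^(-1) + 2^(-3) + 2^(-5) + 2^(-7)
    = 0.5 + 0.125 + 0.03125 + 0.0078125
    = 85/128 = 0.6640625
Since 0.6640625 <= 1, Kraft's inequality IS satisfied.
A prefix code with these lengths CAN exist.

Kraft sum = 0.6640625. Satisfied.


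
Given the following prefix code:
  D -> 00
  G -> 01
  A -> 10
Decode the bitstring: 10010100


Decoding step by step:
Bits 10 -> A
Bits 01 -> G
Bits 01 -> G
Bits 00 -> D


Decoded message: AGGD


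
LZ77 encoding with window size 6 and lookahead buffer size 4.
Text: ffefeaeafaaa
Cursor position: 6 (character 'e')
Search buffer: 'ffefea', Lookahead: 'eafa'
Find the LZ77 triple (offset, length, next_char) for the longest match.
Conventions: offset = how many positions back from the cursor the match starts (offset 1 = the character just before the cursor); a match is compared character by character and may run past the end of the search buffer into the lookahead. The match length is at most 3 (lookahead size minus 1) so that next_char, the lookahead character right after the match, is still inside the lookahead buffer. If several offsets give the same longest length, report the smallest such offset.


Try each offset into the search buffer:
  offset=1 (pos 5, char 'a'): match length 0
  offset=2 (pos 4, char 'e'): match length 2
  offset=3 (pos 3, char 'f'): match length 0
  offset=4 (pos 2, char 'e'): match length 1
  offset=5 (pos 1, char 'f'): match length 0
  offset=6 (pos 0, char 'f'): match length 0
Longest match has length 2 at offset 2.
next_char = character at position 6 + 2 = 8 -> 'f'

Best match: offset=2, length=2 (matching 'ea' starting at position 4)
LZ77 triple: (2, 2, 'f')


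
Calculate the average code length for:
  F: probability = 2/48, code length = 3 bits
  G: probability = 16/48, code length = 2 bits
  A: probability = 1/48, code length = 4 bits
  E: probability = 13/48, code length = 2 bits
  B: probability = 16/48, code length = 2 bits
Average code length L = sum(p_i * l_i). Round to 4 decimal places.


Weighted contributions p_i * l_i:
  F: (2/48) * 3 = 6/48
  G: (16/48) * 2 = 32/48
  A: (1/48) * 4 = 4/48
  E: (13/48) * 2 = 26/48
  B: (16/48) * 2 = 32/48
Sum = (6 + 32 + 4 + 26 + 32)/48 = 100/48

L = 100/48 = 2.0833 bits/symbol


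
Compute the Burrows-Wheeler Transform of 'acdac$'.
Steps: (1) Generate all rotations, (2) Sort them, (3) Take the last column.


Rotations (sorted):
  0: $acdac -> last char: c
  1: ac$acd -> last char: d
  2: acdac$ -> last char: $
  3: c$acda -> last char: a
  4: cdac$a -> last char: a
  5: dac$ac -> last char: c


BWT = cd$aac


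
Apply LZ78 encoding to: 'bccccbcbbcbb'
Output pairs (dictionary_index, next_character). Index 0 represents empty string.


LZ78 encoding steps:
Dictionary: {0: ''}
Step 1: w='' (idx 0), next='b' -> output (0, 'b'), add 'b' as idx 1
Step 2: w='' (idx 0), next='c' -> output (0, 'c'), add 'c' as idx 2
Step 3: w='c' (idx 2), next='c' -> output (2, 'c'), add 'cc' as idx 3
Step 4: w='c' (idx 2), next='b' -> output (2, 'b'), add 'cb' as idx 4
Step 5: w='cb' (idx 4), next='b' -> output (4, 'b'), add 'cbb' as idx 5
Step 6: w='cbb' (idx 5), end of input -> output (5, '')


Encoded: [(0, 'b'), (0, 'c'), (2, 'c'), (2, 'b'), (4, 'b'), (5, '')]


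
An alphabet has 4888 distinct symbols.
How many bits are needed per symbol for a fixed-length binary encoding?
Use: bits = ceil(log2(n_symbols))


log2(4888) = 12.255
Bracket: 2^12 = 4096 < 4888 <= 2^13 = 8192
So ceil(log2(4888)) = 13

bits = ceil(log2(4888)) = ceil(12.255) = 13 bits


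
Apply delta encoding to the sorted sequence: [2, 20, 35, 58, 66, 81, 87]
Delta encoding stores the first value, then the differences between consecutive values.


First value: 2
Deltas:
  20 - 2 = 18
  35 - 20 = 15
  58 - 35 = 23
  66 - 58 = 8
  81 - 66 = 15
  87 - 81 = 6


Delta encoded: [2, 18, 15, 23, 8, 15, 6]


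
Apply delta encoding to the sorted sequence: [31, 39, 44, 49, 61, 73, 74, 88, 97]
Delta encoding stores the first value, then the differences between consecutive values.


First value: 31
Deltas:
  39 - 31 = 8
  44 - 39 = 5
  49 - 44 = 5
  61 - 49 = 12
  73 - 61 = 12
  74 - 73 = 1
  88 - 74 = 14
  97 - 88 = 9


Delta encoded: [31, 8, 5, 5, 12, 12, 1, 14, 9]


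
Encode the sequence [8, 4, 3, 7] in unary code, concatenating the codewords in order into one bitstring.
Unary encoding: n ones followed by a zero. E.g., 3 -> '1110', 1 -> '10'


Encode each number as n ones followed by a terminating 0:
  8 -> 111111110 (9 bits)
  4 -> 11110 (5 bits)
  3 -> 1110 (4 bits)
  7 -> 11111110 (8 bits)
Total length = 9 + 5 + 4 + 8 = 26 bits.

Unary([8, 4, 3, 7]) = 11111111011110111011111110 (26 bits)


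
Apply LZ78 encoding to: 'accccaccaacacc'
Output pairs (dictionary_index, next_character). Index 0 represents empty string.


LZ78 encoding steps:
Dictionary: {0: ''}
Step 1: w='' (idx 0), next='a' -> output (0, 'a'), add 'a' as idx 1
Step 2: w='' (idx 0), next='c' -> output (0, 'c'), add 'c' as idx 2
Step 3: w='c' (idx 2), next='c' -> output (2, 'c'), add 'cc' as idx 3
Step 4: w='c' (idx 2), next='a' -> output (2, 'a'), add 'ca' as idx 4
Step 5: w='cc' (idx 3), next='a' -> output (3, 'a'), add 'cca' as idx 5
Step 6: w='a' (idx 1), next='c' -> output (1, 'c'), add 'ac' as idx 6
Step 7: w='ac' (idx 6), next='c' -> output (6, 'c'), add 'acc' as idx 7


Encoded: [(0, 'a'), (0, 'c'), (2, 'c'), (2, 'a'), (3, 'a'), (1, 'c'), (6, 'c')]


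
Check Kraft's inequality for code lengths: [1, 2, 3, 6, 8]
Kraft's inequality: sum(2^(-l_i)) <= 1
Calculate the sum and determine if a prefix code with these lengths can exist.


Sum = 2^(-1) + 2^(-2) + 2^(-3) + 2^(-6) + 2^(-8)
    = 0.5 + 0.25 + 0.125 + 0.015625 + 0.00390625
    = 229/256 = 0.89453125
Since 0.89453125 <= 1, Kraft's inequality IS satisfied.
A prefix code with these lengths CAN exist.

Kraft sum = 0.89453125. Satisfied.


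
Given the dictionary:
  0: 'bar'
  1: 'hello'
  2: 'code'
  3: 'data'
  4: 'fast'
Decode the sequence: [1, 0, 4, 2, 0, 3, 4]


Look up each index in the dictionary:
  1 -> 'hello'
  0 -> 'bar'
  4 -> 'fast'
  2 -> 'code'
  0 -> 'bar'
  3 -> 'data'
  4 -> 'fast'

Decoded: "hello bar fast code bar data fast"


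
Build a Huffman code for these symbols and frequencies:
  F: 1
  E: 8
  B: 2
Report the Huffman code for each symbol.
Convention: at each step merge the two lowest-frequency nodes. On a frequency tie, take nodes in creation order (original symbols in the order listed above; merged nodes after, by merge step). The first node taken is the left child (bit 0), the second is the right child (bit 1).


Huffman tree construction:
Step 1: Merge F(1) + B(2) = 3
Step 2: Merge (F+B)(3) + E(8) = 11
Read each symbol's code off the tree from the root (left child = 0, right child = 1).

Codes:
  F: 00 (length 2)
  E: 1 (length 1)
  B: 01 (length 2)
Average code length: 14/11 = 1.2727 bits/symbol


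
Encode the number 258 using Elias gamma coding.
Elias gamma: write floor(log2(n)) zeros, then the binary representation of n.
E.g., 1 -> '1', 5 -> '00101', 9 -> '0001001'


num_bits = floor(log2(258)) + 1 = 9
leading_zeros = num_bits - 1 = 8
binary(258) = 100000010

Elias gamma(258) = '00000000' + '100000010' = 00000000100000010 (17 bits)


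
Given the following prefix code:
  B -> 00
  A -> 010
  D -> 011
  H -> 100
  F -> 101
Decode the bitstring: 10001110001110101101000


Decoding step by step:
Bits 100 -> H
Bits 011 -> D
Bits 100 -> H
Bits 011 -> D
Bits 101 -> F
Bits 011 -> D
Bits 010 -> A
Bits 00 -> B


Decoded message: HDHDFDAB


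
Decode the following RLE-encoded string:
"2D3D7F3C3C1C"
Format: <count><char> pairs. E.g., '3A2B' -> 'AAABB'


Expanding each <count><char> pair:
  2D -> 'DD'
  3D -> 'DDD'
  7F -> 'FFFFFFF'
  3C -> 'CCC'
  3C -> 'CCC'
  1C -> 'C'

Decoded = DDDDDFFFFFFFCCCCCCC


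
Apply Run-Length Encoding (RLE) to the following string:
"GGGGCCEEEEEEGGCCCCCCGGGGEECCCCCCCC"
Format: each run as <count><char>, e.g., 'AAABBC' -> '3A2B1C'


Scanning runs left to right:
  i=0: run of 'G' x 4 -> '4G'
  i=4: run of 'C' x 2 -> '2C'
  i=6: run of 'E' x 6 -> '6E'
  i=12: run of 'G' x 2 -> '2G'
  i=14: run of 'C' x 6 -> '6C'
  i=20: run of 'G' x 4 -> '4G'
  i=24: run of 'E' x 2 -> '2E'
  i=26: run of 'C' x 8 -> '8C'

RLE = 4G2C6E2G6C4G2E8C


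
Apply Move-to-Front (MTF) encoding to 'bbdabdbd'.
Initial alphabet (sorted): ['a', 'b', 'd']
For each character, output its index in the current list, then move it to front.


MTF encoding:
'b': index 1 in ['a', 'b', 'd'] -> ['b', 'a', 'd']
'b': index 0 in ['b', 'a', 'd'] -> ['b', 'a', 'd']
'd': index 2 in ['b', 'a', 'd'] -> ['d', 'b', 'a']
'a': index 2 in ['d', 'b', 'a'] -> ['a', 'd', 'b']
'b': index 2 in ['a', 'd', 'b'] -> ['b', 'a', 'd']
'd': index 2 in ['b', 'a', 'd'] -> ['d', 'b', 'a']
'b': index 1 in ['d', 'b', 'a'] -> ['b', 'd', 'a']
'd': index 1 in ['b', 'd', 'a'] -> ['d', 'b', 'a']


Output: [1, 0, 2, 2, 2, 2, 1, 1]


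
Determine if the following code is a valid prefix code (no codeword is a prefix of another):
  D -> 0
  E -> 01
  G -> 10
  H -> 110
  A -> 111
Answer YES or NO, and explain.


Checking each pair (does one codeword prefix another?):
  D='0' vs E='01': prefix -- VIOLATION

NO -- this is NOT a valid prefix code. D (0) is a prefix of E (01).


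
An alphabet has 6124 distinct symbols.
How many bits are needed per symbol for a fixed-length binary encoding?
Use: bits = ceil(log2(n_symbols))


log2(6124) = 12.5803
Bracket: 2^12 = 4096 < 6124 <= 2^13 = 8192
So ceil(log2(6124)) = 13

bits = ceil(log2(6124)) = ceil(12.5803) = 13 bits


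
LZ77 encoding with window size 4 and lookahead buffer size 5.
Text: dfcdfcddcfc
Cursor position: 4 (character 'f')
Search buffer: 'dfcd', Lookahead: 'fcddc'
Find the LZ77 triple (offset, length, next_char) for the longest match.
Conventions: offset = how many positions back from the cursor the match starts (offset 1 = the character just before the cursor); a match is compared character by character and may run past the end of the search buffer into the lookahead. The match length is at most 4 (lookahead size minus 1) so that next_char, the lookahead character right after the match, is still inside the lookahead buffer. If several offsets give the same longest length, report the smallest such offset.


Try each offset into the search buffer:
  offset=1 (pos 3, char 'd'): match length 0
  offset=2 (pos 2, char 'c'): match length 0
  offset=3 (pos 1, char 'f'): match length 3
  offset=4 (pos 0, char 'd'): match length 0
Longest match has length 3 at offset 3.
next_char = character at position 4 + 3 = 7 -> 'd'

Best match: offset=3, length=3 (matching 'fcd' starting at position 1)
LZ77 triple: (3, 3, 'd')


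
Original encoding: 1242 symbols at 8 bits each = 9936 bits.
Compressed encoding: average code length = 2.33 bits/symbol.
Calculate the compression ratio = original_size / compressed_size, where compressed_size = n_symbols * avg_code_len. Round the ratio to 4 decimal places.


original_size = n_symbols * orig_bits = 1242 * 8 = 9936 bits
compressed_size = n_symbols * avg_code_len = 1242 * 2.33 = 2893.86 bits
ratio = original_size / compressed_size = 9936 / 2893.86 = 3.4335

Compression ratio = 3.4335


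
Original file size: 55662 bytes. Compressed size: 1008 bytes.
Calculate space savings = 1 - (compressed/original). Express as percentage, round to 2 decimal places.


ratio = compressed/original = 1008/55662 = 0.018109
savings = 1 - ratio = 1 - 0.018109 = 0.981891
as a percentage: 0.981891 * 100 = 98.19%

Space savings = 1 - 1008/55662 = 98.19%


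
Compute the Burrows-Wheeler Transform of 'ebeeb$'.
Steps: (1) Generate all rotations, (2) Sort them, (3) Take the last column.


Rotations (sorted):
  0: $ebeeb -> last char: b
  1: b$ebee -> last char: e
  2: beeb$e -> last char: e
  3: eb$ebe -> last char: e
  4: ebeeb$ -> last char: $
  5: eeb$eb -> last char: b


BWT = beee$b


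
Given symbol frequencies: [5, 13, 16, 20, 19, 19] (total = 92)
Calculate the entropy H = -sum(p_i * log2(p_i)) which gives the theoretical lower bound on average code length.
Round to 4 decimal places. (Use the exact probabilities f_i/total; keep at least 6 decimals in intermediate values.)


Per-symbol terms -p_i * log2(p_i) with p_i = f_i/92:
  p = 5/92 = 0.054348: log2(p) = -4.201634, -p*log2(p) = 0.228350
  p = 13/92 = 0.141304: log2(p) = -2.823122, -p*log2(p) = 0.398919
  p = 16/92 = 0.173913: log2(p) = -2.523562, -p*log2(p) = 0.438880
  p = 20/92 = 0.217391: log2(p) = -2.201634, -p*log2(p) = 0.478616
  p = 19/92 = 0.206522: log2(p) = -2.275634, -p*log2(p) = 0.469968
  p = 19/92 = 0.206522: log2(p) = -2.275634, -p*log2(p) = 0.469968
H = 0.228350 + 0.398919 + 0.438880 + 0.478616 + 0.469968 + 0.469968 = 2.484701

H = 2.4847 bits/symbol


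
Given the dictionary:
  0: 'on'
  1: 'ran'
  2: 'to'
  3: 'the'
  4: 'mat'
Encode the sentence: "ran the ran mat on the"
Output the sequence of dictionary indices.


Look up each word in the dictionary:
  'ran' -> 1
  'the' -> 3
  'ran' -> 1
  'mat' -> 4
  'on' -> 0
  'the' -> 3

Encoded: [1, 3, 1, 4, 0, 3]


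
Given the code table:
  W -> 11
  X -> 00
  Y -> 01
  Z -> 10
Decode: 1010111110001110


Decoding:
10 -> Z
10 -> Z
11 -> W
11 -> W
10 -> Z
00 -> X
11 -> W
10 -> Z


Result: ZZWWZXWZ


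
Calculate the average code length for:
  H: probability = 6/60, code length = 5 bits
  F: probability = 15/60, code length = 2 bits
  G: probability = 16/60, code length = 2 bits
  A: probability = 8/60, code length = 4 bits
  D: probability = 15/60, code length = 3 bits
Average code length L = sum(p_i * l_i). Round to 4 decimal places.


Weighted contributions p_i * l_i:
  H: (6/60) * 5 = 30/60
  F: (15/60) * 2 = 30/60
  G: (16/60) * 2 = 32/60
  A: (8/60) * 4 = 32/60
  D: (15/60) * 3 = 45/60
Sum = (30 + 30 + 32 + 32 + 45)/60 = 169/60

L = 169/60 = 2.8167 bits/symbol


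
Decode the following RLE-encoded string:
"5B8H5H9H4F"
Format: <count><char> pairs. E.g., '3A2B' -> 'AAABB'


Expanding each <count><char> pair:
  5B -> 'BBBBB'
  8H -> 'HHHHHHHH'
  5H -> 'HHHHH'
  9H -> 'HHHHHHHHH'
  4F -> 'FFFF'

Decoded = BBBBBHHHHHHHHHHHHHHHHHHHHHHFFFF


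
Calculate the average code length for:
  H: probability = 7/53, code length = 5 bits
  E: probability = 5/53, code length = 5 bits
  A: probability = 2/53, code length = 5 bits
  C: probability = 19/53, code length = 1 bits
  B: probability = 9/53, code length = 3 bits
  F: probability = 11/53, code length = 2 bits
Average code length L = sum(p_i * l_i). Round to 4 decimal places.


Weighted contributions p_i * l_i:
  H: (7/53) * 5 = 35/53
  E: (5/53) * 5 = 25/53
  A: (2/53) * 5 = 10/53
  C: (19/53) * 1 = 19/53
  B: (9/53) * 3 = 27/53
  F: (11/53) * 2 = 22/53
Sum = (35 + 25 + 10 + 19 + 27 + 22)/53 = 138/53

L = 138/53 = 2.6038 bits/symbol


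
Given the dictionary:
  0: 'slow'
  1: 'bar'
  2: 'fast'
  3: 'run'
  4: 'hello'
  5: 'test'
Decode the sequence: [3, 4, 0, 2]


Look up each index in the dictionary:
  3 -> 'run'
  4 -> 'hello'
  0 -> 'slow'
  2 -> 'fast'

Decoded: "run hello slow fast"


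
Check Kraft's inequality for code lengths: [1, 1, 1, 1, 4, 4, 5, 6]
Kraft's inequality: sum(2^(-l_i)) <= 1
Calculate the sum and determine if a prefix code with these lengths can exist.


Sum = 2^(-1) + 2^(-1) + 2^(-1) + 2^(-1) + 2^(-4) + 2^(-4) + 2^(-5) + 2^(-6)
    = 0.5 + 0.5 + 0.5 + 0.5 + 0.0625 + 0.0625 + 0.03125 + 0.015625
    = 139/64 = 2.171875
Since 2.171875 > 1, Kraft's inequality is NOT satisfied.
A prefix code with these lengths CANNOT exist.

Kraft sum = 2.171875. Not satisfied.


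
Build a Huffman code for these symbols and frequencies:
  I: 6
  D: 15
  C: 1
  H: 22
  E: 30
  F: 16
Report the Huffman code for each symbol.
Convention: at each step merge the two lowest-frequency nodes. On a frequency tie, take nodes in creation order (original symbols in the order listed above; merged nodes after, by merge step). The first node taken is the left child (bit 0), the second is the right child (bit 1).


Huffman tree construction:
Step 1: Merge C(1) + I(6) = 7
Step 2: Merge (C+I)(7) + D(15) = 22
Step 3: Merge F(16) + H(22) = 38
Step 4: Merge ((C+I)+D)(22) + E(30) = 52
Step 5: Merge (F+H)(38) + (((C+I)+D)+E)(52) = 90
Read each symbol's code off the tree from the root (left child = 0, right child = 1).

Codes:
  I: 1001 (length 4)
  D: 101 (length 3)
  C: 1000 (length 4)
  H: 01 (length 2)
  E: 11 (length 2)
  F: 00 (length 2)
Average code length: 209/90 = 2.3222 bits/symbol


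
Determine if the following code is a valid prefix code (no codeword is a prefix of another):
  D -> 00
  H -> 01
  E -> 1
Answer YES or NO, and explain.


Checking each pair (does one codeword prefix another?):
  D='00' vs H='01': no prefix
  D='00' vs E='1': no prefix
  H='01' vs D='00': no prefix
  H='01' vs E='1': no prefix
  E='1' vs D='00': no prefix
  E='1' vs H='01': no prefix
No violation found over all pairs.

YES -- this is a valid prefix code. No codeword is a prefix of any other codeword.


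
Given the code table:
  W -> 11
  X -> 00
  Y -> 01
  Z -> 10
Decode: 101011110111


Decoding:
10 -> Z
10 -> Z
11 -> W
11 -> W
01 -> Y
11 -> W


Result: ZZWWYW


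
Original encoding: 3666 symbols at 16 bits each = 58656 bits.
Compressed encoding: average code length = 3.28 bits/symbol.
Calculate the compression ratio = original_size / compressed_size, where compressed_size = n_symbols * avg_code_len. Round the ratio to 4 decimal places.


original_size = n_symbols * orig_bits = 3666 * 16 = 58656 bits
compressed_size = n_symbols * avg_code_len = 3666 * 3.28 = 12024.48 bits
ratio = original_size / compressed_size = 58656 / 12024.48 = 4.878

Compression ratio = 4.878


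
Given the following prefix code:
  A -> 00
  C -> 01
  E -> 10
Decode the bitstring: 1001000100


Decoding step by step:
Bits 10 -> E
Bits 01 -> C
Bits 00 -> A
Bits 01 -> C
Bits 00 -> A


Decoded message: ECACA


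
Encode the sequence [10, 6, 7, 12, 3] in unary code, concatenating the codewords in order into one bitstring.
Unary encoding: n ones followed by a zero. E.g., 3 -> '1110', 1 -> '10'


Encode each number as n ones followed by a terminating 0:
  10 -> 11111111110 (11 bits)
  6 -> 1111110 (7 bits)
  7 -> 11111110 (8 bits)
  12 -> 1111111111110 (13 bits)
  3 -> 1110 (4 bits)
Total length = 11 + 7 + 8 + 13 + 4 = 43 bits.

Unary([10, 6, 7, 12, 3]) = 1111111111011111101111111011111111111101110 (43 bits)


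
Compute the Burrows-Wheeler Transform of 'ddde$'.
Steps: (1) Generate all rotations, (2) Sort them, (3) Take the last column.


Rotations (sorted):
  0: $ddde -> last char: e
  1: ddde$ -> last char: $
  2: dde$d -> last char: d
  3: de$dd -> last char: d
  4: e$ddd -> last char: d


BWT = e$ddd


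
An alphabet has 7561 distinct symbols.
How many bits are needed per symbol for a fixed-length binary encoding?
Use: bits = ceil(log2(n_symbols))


log2(7561) = 12.8844
Bracket: 2^12 = 4096 < 7561 <= 2^13 = 8192
So ceil(log2(7561)) = 13

bits = ceil(log2(7561)) = ceil(12.8844) = 13 bits


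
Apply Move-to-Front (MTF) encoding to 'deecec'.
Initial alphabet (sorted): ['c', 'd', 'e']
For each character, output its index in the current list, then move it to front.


MTF encoding:
'd': index 1 in ['c', 'd', 'e'] -> ['d', 'c', 'e']
'e': index 2 in ['d', 'c', 'e'] -> ['e', 'd', 'c']
'e': index 0 in ['e', 'd', 'c'] -> ['e', 'd', 'c']
'c': index 2 in ['e', 'd', 'c'] -> ['c', 'e', 'd']
'e': index 1 in ['c', 'e', 'd'] -> ['e', 'c', 'd']
'c': index 1 in ['e', 'c', 'd'] -> ['c', 'e', 'd']


Output: [1, 2, 0, 2, 1, 1]


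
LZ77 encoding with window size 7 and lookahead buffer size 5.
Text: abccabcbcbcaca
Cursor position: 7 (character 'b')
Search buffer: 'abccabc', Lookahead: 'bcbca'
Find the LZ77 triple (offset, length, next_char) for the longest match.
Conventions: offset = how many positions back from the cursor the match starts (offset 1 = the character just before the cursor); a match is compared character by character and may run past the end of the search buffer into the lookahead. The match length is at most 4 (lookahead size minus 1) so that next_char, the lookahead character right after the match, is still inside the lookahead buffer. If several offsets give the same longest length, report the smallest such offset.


Try each offset into the search buffer:
  offset=1 (pos 6, char 'c'): match length 0
  offset=2 (pos 5, char 'b'): match length 4
  offset=3 (pos 4, char 'a'): match length 0
  offset=4 (pos 3, char 'c'): match length 0
  offset=5 (pos 2, char 'c'): match length 0
  offset=6 (pos 1, char 'b'): match length 2
  offset=7 (pos 0, char 'a'): match length 0
Longest match has length 4 at offset 2.
next_char = character at position 7 + 4 = 11 -> 'a'

Best match: offset=2, length=4 (matching 'bcbc' starting at position 5)
LZ77 triple: (2, 4, 'a')


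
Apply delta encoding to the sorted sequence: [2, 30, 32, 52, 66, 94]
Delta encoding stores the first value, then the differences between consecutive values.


First value: 2
Deltas:
  30 - 2 = 28
  32 - 30 = 2
  52 - 32 = 20
  66 - 52 = 14
  94 - 66 = 28


Delta encoded: [2, 28, 2, 20, 14, 28]


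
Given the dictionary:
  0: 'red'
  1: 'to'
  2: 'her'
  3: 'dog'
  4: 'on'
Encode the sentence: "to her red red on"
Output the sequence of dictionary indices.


Look up each word in the dictionary:
  'to' -> 1
  'her' -> 2
  'red' -> 0
  'red' -> 0
  'on' -> 4

Encoded: [1, 2, 0, 0, 4]


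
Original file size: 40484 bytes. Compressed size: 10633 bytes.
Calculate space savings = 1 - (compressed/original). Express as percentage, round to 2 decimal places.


ratio = compressed/original = 10633/40484 = 0.262647
savings = 1 - ratio = 1 - 0.262647 = 0.737353
as a percentage: 0.737353 * 100 = 73.74%

Space savings = 1 - 10633/40484 = 73.74%


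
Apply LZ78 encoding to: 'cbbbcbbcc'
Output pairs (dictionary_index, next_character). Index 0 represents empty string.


LZ78 encoding steps:
Dictionary: {0: ''}
Step 1: w='' (idx 0), next='c' -> output (0, 'c'), add 'c' as idx 1
Step 2: w='' (idx 0), next='b' -> output (0, 'b'), add 'b' as idx 2
Step 3: w='b' (idx 2), next='b' -> output (2, 'b'), add 'bb' as idx 3
Step 4: w='c' (idx 1), next='b' -> output (1, 'b'), add 'cb' as idx 4
Step 5: w='b' (idx 2), next='c' -> output (2, 'c'), add 'bc' as idx 5
Step 6: w='c' (idx 1), end of input -> output (1, '')


Encoded: [(0, 'c'), (0, 'b'), (2, 'b'), (1, 'b'), (2, 'c'), (1, '')]


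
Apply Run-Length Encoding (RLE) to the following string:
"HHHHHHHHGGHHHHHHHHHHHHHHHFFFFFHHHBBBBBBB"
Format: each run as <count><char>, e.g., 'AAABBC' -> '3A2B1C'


Scanning runs left to right:
  i=0: run of 'H' x 8 -> '8H'
  i=8: run of 'G' x 2 -> '2G'
  i=10: run of 'H' x 15 -> '15H'
  i=25: run of 'F' x 5 -> '5F'
  i=30: run of 'H' x 3 -> '3H'
  i=33: run of 'B' x 7 -> '7B'

RLE = 8H2G15H5F3H7B


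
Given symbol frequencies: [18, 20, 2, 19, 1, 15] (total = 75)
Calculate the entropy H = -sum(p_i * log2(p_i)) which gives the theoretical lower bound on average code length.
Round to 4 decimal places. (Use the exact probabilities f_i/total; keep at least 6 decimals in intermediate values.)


Per-symbol terms -p_i * log2(p_i) with p_i = f_i/75:
  p = 18/75 = 0.240000: log2(p) = -2.058894, -p*log2(p) = 0.494134
  p = 20/75 = 0.266667: log2(p) = -1.906891, -p*log2(p) = 0.508504
  p = 2/75 = 0.026667: log2(p) = -5.228819, -p*log2(p) = 0.139435
  p = 19/75 = 0.253333: log2(p) = -1.980891, -p*log2(p) = 0.501826
  p = 1/75 = 0.013333: log2(p) = -6.228819, -p*log2(p) = 0.083051
  p = 15/75 = 0.200000: log2(p) = -2.321928, -p*log2(p) = 0.464386
H = 0.494134 + 0.508504 + 0.139435 + 0.501826 + 0.083051 + 0.464386 = 2.191336

H = 2.1913 bits/symbol


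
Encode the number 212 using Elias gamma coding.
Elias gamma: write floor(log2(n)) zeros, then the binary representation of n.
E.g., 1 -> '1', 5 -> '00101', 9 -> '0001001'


num_bits = floor(log2(212)) + 1 = 8
leading_zeros = num_bits - 1 = 7
binary(212) = 11010100

Elias gamma(212) = '0000000' + '11010100' = 000000011010100 (15 bits)


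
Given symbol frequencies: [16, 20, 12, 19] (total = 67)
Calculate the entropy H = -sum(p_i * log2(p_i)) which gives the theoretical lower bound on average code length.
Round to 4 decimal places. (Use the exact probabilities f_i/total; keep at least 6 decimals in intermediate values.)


Per-symbol terms -p_i * log2(p_i) with p_i = f_i/67:
  p = 16/67 = 0.238806: log2(p) = -2.066089, -p*log2(p) = 0.493394
  p = 20/67 = 0.298507: log2(p) = -1.744161, -p*log2(p) = 0.520645
  p = 12/67 = 0.179104: log2(p) = -2.481127, -p*log2(p) = 0.444381
  p = 19/67 = 0.283582: log2(p) = -1.818162, -p*log2(p) = 0.515598
H = 0.493394 + 0.520645 + 0.444381 + 0.515598 = 1.974018

H = 1.974 bits/symbol


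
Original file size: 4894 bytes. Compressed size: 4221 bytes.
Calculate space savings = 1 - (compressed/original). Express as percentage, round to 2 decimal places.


ratio = compressed/original = 4221/4894 = 0.862485
savings = 1 - ratio = 1 - 0.862485 = 0.137515
as a percentage: 0.137515 * 100 = 13.75%

Space savings = 1 - 4221/4894 = 13.75%


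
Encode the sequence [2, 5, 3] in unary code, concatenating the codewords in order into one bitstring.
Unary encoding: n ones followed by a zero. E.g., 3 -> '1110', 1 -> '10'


Encode each number as n ones followed by a terminating 0:
  2 -> 110 (3 bits)
  5 -> 111110 (6 bits)
  3 -> 1110 (4 bits)
Total length = 3 + 6 + 4 = 13 bits.

Unary([2, 5, 3]) = 1101111101110 (13 bits)


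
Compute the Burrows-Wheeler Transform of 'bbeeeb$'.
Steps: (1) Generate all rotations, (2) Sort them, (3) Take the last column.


Rotations (sorted):
  0: $bbeeeb -> last char: b
  1: b$bbeee -> last char: e
  2: bbeeeb$ -> last char: $
  3: beeeb$b -> last char: b
  4: eb$bbee -> last char: e
  5: eeb$bbe -> last char: e
  6: eeeb$bb -> last char: b


BWT = be$beeb


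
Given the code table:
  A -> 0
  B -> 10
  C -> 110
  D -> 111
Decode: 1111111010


Decoding:
111 -> D
111 -> D
10 -> B
10 -> B


Result: DDBB


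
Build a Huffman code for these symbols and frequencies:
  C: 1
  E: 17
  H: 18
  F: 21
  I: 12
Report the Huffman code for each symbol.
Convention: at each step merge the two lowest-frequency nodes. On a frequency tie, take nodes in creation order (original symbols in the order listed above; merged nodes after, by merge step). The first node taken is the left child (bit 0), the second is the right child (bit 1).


Huffman tree construction:
Step 1: Merge C(1) + I(12) = 13
Step 2: Merge (C+I)(13) + E(17) = 30
Step 3: Merge H(18) + F(21) = 39
Step 4: Merge ((C+I)+E)(30) + (H+F)(39) = 69
Read each symbol's code off the tree from the root (left child = 0, right child = 1).

Codes:
  C: 000 (length 3)
  E: 01 (length 2)
  H: 10 (length 2)
  F: 11 (length 2)
  I: 001 (length 3)
Average code length: 151/69 = 2.1884 bits/symbol


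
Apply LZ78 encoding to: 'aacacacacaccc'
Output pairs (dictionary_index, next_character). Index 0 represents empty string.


LZ78 encoding steps:
Dictionary: {0: ''}
Step 1: w='' (idx 0), next='a' -> output (0, 'a'), add 'a' as idx 1
Step 2: w='a' (idx 1), next='c' -> output (1, 'c'), add 'ac' as idx 2
Step 3: w='ac' (idx 2), next='a' -> output (2, 'a'), add 'aca' as idx 3
Step 4: w='' (idx 0), next='c' -> output (0, 'c'), add 'c' as idx 4
Step 5: w='aca' (idx 3), next='c' -> output (3, 'c'), add 'acac' as idx 5
Step 6: w='c' (idx 4), next='c' -> output (4, 'c'), add 'cc' as idx 6


Encoded: [(0, 'a'), (1, 'c'), (2, 'a'), (0, 'c'), (3, 'c'), (4, 'c')]


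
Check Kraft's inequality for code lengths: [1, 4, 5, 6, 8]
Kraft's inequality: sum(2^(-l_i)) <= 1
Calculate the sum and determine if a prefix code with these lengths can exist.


Sum = 2^(-1) + 2^(-4) + 2^(-5) + 2^(-6) + 2^(-8)
    = 0.5 + 0.0625 + 0.03125 + 0.015625 + 0.00390625
    = 157/256 = 0.61328125
Since 0.61328125 <= 1, Kraft's inequality IS satisfied.
A prefix code with these lengths CAN exist.

Kraft sum = 0.61328125. Satisfied.


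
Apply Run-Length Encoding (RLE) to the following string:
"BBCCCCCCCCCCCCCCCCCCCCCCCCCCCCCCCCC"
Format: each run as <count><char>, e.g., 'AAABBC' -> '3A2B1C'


Scanning runs left to right:
  i=0: run of 'B' x 2 -> '2B'
  i=2: run of 'C' x 33 -> '33C'

RLE = 2B33C


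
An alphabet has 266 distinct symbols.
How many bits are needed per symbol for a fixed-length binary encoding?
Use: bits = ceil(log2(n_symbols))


log2(266) = 8.0553
Bracket: 2^8 = 256 < 266 <= 2^9 = 512
So ceil(log2(266)) = 9

bits = ceil(log2(266)) = ceil(8.0553) = 9 bits


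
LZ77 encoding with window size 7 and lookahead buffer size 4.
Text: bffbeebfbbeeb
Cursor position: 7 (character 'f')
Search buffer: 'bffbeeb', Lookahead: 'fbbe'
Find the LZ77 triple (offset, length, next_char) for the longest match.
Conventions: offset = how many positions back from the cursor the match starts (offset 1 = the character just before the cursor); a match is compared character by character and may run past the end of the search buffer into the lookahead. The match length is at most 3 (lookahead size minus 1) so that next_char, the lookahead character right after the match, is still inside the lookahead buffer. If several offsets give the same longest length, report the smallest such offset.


Try each offset into the search buffer:
  offset=1 (pos 6, char 'b'): match length 0
  offset=2 (pos 5, char 'e'): match length 0
  offset=3 (pos 4, char 'e'): match length 0
  offset=4 (pos 3, char 'b'): match length 0
  offset=5 (pos 2, char 'f'): match length 2
  offset=6 (pos 1, char 'f'): match length 1
  offset=7 (pos 0, char 'b'): match length 0
Longest match has length 2 at offset 5.
next_char = character at position 7 + 2 = 9 -> 'b'

Best match: offset=5, length=2 (matching 'fb' starting at position 2)
LZ77 triple: (5, 2, 'b')


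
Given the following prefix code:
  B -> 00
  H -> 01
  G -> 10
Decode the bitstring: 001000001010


Decoding step by step:
Bits 00 -> B
Bits 10 -> G
Bits 00 -> B
Bits 00 -> B
Bits 10 -> G
Bits 10 -> G


Decoded message: BGBBGG


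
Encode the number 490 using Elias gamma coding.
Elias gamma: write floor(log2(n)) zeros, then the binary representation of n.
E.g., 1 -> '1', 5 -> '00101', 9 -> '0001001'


num_bits = floor(log2(490)) + 1 = 9
leading_zeros = num_bits - 1 = 8
binary(490) = 111101010

Elias gamma(490) = '00000000' + '111101010' = 00000000111101010 (17 bits)


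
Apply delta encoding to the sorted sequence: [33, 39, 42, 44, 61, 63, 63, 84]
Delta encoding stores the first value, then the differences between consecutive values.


First value: 33
Deltas:
  39 - 33 = 6
  42 - 39 = 3
  44 - 42 = 2
  61 - 44 = 17
  63 - 61 = 2
  63 - 63 = 0
  84 - 63 = 21


Delta encoded: [33, 6, 3, 2, 17, 2, 0, 21]


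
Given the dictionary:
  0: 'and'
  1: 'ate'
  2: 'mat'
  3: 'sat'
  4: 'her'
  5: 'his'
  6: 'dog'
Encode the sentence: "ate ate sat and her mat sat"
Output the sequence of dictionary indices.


Look up each word in the dictionary:
  'ate' -> 1
  'ate' -> 1
  'sat' -> 3
  'and' -> 0
  'her' -> 4
  'mat' -> 2
  'sat' -> 3

Encoded: [1, 1, 3, 0, 4, 2, 3]


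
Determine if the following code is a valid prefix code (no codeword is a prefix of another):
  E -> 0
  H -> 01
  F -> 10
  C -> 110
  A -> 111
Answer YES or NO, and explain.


Checking each pair (does one codeword prefix another?):
  E='0' vs H='01': prefix -- VIOLATION

NO -- this is NOT a valid prefix code. E (0) is a prefix of H (01).


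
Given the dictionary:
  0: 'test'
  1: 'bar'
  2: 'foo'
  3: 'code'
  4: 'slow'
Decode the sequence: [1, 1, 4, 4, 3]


Look up each index in the dictionary:
  1 -> 'bar'
  1 -> 'bar'
  4 -> 'slow'
  4 -> 'slow'
  3 -> 'code'

Decoded: "bar bar slow slow code"


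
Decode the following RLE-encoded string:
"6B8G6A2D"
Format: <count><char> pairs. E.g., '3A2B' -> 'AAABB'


Expanding each <count><char> pair:
  6B -> 'BBBBBB'
  8G -> 'GGGGGGGG'
  6A -> 'AAAAAA'
  2D -> 'DD'

Decoded = BBBBBBGGGGGGGGAAAAAADD


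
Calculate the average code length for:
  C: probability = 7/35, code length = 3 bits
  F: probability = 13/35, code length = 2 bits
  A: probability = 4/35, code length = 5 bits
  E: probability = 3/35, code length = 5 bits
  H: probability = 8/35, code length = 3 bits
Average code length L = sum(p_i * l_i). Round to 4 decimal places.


Weighted contributions p_i * l_i:
  C: (7/35) * 3 = 21/35
  F: (13/35) * 2 = 26/35
  A: (4/35) * 5 = 20/35
  E: (3/35) * 5 = 15/35
  H: (8/35) * 3 = 24/35
Sum = (21 + 26 + 20 + 15 + 24)/35 = 106/35

L = 106/35 = 3.0286 bits/symbol


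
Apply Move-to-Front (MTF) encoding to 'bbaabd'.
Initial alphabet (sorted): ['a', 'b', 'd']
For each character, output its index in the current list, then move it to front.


MTF encoding:
'b': index 1 in ['a', 'b', 'd'] -> ['b', 'a', 'd']
'b': index 0 in ['b', 'a', 'd'] -> ['b', 'a', 'd']
'a': index 1 in ['b', 'a', 'd'] -> ['a', 'b', 'd']
'a': index 0 in ['a', 'b', 'd'] -> ['a', 'b', 'd']
'b': index 1 in ['a', 'b', 'd'] -> ['b', 'a', 'd']
'd': index 2 in ['b', 'a', 'd'] -> ['d', 'b', 'a']


Output: [1, 0, 1, 0, 1, 2]


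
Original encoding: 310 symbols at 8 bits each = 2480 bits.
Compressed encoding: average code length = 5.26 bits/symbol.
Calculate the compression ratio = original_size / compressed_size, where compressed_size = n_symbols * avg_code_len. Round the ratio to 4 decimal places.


original_size = n_symbols * orig_bits = 310 * 8 = 2480 bits
compressed_size = n_symbols * avg_code_len = 310 * 5.26 = 1630.6 bits
ratio = original_size / compressed_size = 2480 / 1630.6 = 1.5209

Compression ratio = 1.5209


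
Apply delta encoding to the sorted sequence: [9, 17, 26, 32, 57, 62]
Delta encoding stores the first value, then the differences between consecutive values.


First value: 9
Deltas:
  17 - 9 = 8
  26 - 17 = 9
  32 - 26 = 6
  57 - 32 = 25
  62 - 57 = 5


Delta encoded: [9, 8, 9, 6, 25, 5]


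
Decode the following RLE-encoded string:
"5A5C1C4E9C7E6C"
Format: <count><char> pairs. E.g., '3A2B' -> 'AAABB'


Expanding each <count><char> pair:
  5A -> 'AAAAA'
  5C -> 'CCCCC'
  1C -> 'C'
  4E -> 'EEEE'
  9C -> 'CCCCCCCCC'
  7E -> 'EEEEEEE'
  6C -> 'CCCCCC'

Decoded = AAAAACCCCCCEEEECCCCCCCCCEEEEEEECCCCCC


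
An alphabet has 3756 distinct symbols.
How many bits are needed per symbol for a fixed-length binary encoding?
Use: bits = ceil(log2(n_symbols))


log2(3756) = 11.875
Bracket: 2^11 = 2048 < 3756 <= 2^12 = 4096
So ceil(log2(3756)) = 12

bits = ceil(log2(3756)) = ceil(11.875) = 12 bits
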